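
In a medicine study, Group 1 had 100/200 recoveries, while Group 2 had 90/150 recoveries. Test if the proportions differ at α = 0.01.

p̂₁ = 0.5, p̂₂ = 0.6, pooled p̂ = 0.543. z = -1.858. Critical: ±2.576. Fail to reject H₀.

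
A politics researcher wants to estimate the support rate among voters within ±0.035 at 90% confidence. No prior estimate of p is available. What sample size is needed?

Conservative approach: use p = 0.5 (maximizes p(1-p) = 0.25). n = z²(0.25)/E² = 1.645²×0.25/0.035² = 552.2 → n = 553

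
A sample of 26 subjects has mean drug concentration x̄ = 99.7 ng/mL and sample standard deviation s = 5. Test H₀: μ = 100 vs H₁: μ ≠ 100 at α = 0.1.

t = (x̄ - μ₀)/(s/√n) = (99.7 - 100)/(5/√26) = -0.306. df = 25, critical t = ±1.708. Fail to reject H₀.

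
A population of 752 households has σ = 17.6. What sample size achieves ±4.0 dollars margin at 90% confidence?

Without FPC: n₀ = (1.645×17.6/4.0)² = 52.389. With FPC: n = n₀N/(n₀+N-1) = 49.04 → n = 50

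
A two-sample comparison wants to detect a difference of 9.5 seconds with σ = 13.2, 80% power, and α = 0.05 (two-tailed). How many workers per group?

n per group = 2(z_α/2 + z_β)²σ²/d² = 2×(1.96 + 0.84)²×13.2²/9.5² = 30.3 → n = 31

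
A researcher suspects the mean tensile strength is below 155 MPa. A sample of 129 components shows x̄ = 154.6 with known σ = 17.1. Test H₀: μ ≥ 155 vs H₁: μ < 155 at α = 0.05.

z = -0.266. Critical value: -1.645. Fail to reject H₀.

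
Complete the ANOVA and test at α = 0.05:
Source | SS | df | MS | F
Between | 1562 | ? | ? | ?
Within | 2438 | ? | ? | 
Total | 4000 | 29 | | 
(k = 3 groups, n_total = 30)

df_between = 2, df_within = 27. MS_between = 781.0, MS_within = 90.3. F = 8.649, F_crit ≈ 3.354. Reject H₀.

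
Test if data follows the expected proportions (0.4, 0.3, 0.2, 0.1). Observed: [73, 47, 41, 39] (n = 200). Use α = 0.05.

Expected: [80.0, 60.0, 40.0, 20.0]. χ² = 21.504. df = 3, critical = 7.815. Reject H₀.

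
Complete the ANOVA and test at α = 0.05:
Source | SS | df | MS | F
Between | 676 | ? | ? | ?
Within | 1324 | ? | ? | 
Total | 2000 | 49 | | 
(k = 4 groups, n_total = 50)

df_between = 3, df_within = 46. MS_between = 225.33, MS_within = 28.78. F = 7.829, F_crit ≈ 2.807. Reject H₀.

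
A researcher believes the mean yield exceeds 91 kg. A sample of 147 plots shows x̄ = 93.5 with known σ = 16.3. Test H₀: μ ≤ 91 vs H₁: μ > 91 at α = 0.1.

z = 1.86. Critical value: 1.28. Reject H₀.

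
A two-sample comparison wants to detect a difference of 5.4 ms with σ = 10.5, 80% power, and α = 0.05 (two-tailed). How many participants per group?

n per group = 2(z_α/2 + z_β)²σ²/d² = 2×(1.96 + 0.84)²×10.5²/5.4² = 59.3 → n = 60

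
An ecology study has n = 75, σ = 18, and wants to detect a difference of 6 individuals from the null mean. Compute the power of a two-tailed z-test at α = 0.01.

SE = σ/√n = 18/√75 = 2.078. Non-centrality λ = d/SE = 6/2.078 = 2.887. Power ≈ Φ(λ - z_{α/2}) = Φ(2.887 - 2.576) = Φ(0.311) = 0.622.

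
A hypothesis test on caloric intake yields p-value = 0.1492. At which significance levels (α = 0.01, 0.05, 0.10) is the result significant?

p = 0.1492. Not significant at any of the given levels.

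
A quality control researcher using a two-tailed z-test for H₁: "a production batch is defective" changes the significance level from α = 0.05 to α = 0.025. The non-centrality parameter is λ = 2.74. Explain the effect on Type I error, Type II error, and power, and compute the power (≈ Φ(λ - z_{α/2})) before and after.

Decreasing α from 0.05 to 0.025:
• Type I error rate decreases (α is the Type I rate by definition).
• Critical value moves from z_{α/2} = 1.96 to 2.241, so power = Φ(λ - z_{α/2}) goes from Φ(2.74 - 1.96) = 0.782 to Φ(2.74 - 2.241) = 0.691.
• Type II error rate β = 1 - power therefore increases (0.218 → 0.309).
Appropriate when false positives are costly — here, scrapping a good batch — wasted material and cost for no reason.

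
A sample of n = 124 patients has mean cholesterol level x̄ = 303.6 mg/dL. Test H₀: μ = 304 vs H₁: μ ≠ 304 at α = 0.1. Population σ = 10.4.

z = (x̄ - μ₀)/(σ/√n) = (303.6 - 304)/(10.4/√124) = -0.428. Critical value: ±1.645. Since |-0.428| ≤ 1.645, Fail to reject H₀.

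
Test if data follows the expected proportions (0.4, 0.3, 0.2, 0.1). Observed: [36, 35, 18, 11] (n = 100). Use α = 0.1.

Expected: [40.0, 30.0, 20.0, 10.0]. χ² = 1.533. df = 3, critical = 6.251. Fail to reject H₀.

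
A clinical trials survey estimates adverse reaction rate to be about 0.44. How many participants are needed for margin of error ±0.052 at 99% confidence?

n = z²p(1-p)/E² = 2.576²×0.44×0.56/0.052² = 604.7 → n = 605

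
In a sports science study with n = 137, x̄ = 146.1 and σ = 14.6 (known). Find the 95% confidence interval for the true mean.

CI = x̄ ± z*(σ/√n) = 146.1 ± 1.96(14.6/√137) = 146.1 ± 2.44 = (143.66, 148.54)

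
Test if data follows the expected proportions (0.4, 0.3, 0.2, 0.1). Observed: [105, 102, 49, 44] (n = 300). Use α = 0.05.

Expected: [120.0, 90.0, 60.0, 30.0]. χ² = 12.025. df = 3, critical = 7.815. Reject H₀.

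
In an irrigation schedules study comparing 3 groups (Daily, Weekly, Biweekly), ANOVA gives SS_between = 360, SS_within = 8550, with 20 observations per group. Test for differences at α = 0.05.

df_between = 2, df_within = 57. F = MS_between/MS_within = 180.0/150.0 = 1.2. F_crit ≈ 3.159. Fail to reject H₀.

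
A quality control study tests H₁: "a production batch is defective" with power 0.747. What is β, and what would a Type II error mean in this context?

β = 1 - power = 1 - 0.747 = 0.253. A Type II error is failing to reject H₀ when H₀ is false (false negative) — here, failing to conclude that a production batch is defective when in fact it is true. Consequence: shipping a defective batch — faulty products reach customers.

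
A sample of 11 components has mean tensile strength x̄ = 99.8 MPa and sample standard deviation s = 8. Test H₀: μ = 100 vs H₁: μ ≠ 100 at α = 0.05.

t = (x̄ - μ₀)/(s/√n) = (99.8 - 100)/(8/√11) = -0.083. df = 10, critical t = ±2.228. Fail to reject H₀.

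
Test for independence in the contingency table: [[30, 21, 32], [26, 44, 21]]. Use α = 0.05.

χ² = 10.361. df = 2, critical = 5.991. Reject H₀. Variables are dependent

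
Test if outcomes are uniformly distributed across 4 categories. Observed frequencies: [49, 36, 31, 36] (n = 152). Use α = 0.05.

Expected = 38 each. χ² = Σ(O-E)²/E = 4.684. df = 3, critical value = 7.815. Fail to reject H₀.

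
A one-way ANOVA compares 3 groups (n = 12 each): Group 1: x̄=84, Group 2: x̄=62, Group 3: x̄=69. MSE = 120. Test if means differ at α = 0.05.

Grand mean = 71.67. SS_between = 3032.0, MS_between = 1516.0. F = 12.633, F_crit ≈ 3.285. Reject H₀.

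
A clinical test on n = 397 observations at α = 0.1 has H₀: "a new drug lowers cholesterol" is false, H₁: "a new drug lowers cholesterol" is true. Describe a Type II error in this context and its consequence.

Type II error: failing to reject H₀ when it is false — concluding that a new drug lowers cholesterol is not supported when in fact it is. Consequence: shelving an effective drug — patients miss out on a treatment that would have helped.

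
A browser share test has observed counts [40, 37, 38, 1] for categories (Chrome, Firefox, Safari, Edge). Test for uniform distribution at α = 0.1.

Expected = 29 each. χ² = Σ(O-E)²/E = 36.207. df = 3, critical value = 6.251. Reject H₀.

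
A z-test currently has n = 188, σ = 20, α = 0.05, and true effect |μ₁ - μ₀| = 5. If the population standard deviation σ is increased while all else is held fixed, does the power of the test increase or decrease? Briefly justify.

Power decreases: a larger σ inflates the standard error σ/√n, pulling the sampling distribution under H₁ back toward the critical value.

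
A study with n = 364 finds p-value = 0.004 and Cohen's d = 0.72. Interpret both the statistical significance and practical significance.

Statistically significant (p = 0.004 < 0.05). Cohen's d = 0.72 indicates a medium effect size. Both statistical and practical significance should be considered.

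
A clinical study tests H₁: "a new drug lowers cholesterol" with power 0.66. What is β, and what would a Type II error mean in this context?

β = 1 - power = 1 - 0.66 = 0.34. A Type II error is failing to reject H₀ when H₀ is false (false negative) — here, failing to conclude that a new drug lowers cholesterol when in fact it is true. Consequence: shelving an effective drug — patients miss out on a treatment that would have helped.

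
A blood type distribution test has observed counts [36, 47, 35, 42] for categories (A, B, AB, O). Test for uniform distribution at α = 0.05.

Expected = 40 each. χ² = Σ(O-E)²/E = 2.35. df = 3, critical value = 7.815. Fail to reject H₀.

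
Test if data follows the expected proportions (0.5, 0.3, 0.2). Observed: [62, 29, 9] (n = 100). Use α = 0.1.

Expected: [50.0, 30.0, 20.0]. χ² = 8.963. df = 2, critical = 4.605. Reject H₀.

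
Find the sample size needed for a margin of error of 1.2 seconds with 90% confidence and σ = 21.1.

n = (z*σ/E)² = (1.645×21.1/1.2)² = 836.6 → n = 837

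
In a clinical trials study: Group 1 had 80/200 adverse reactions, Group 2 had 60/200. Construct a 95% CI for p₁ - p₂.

p̂₁ = 0.4, p̂₂ = 0.3. Difference = 0.1. CI = (0.007, 0.193)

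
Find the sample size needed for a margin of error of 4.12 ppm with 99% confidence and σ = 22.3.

n = (z*σ/E)² = (2.576×22.3/4.12)² = 194.4 → n = 195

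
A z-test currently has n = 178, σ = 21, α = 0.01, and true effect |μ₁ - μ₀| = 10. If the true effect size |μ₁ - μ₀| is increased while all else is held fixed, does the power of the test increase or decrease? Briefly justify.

Power increases: a larger true effect increases the non-centrality λ = |μ₁ - μ₀|/(σ/√n).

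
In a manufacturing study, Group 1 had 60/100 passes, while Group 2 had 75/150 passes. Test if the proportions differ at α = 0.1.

p̂₁ = 0.6, p̂₂ = 0.5, pooled p̂ = 0.54. z = 1.554. Critical: ±1.645. Fail to reject H₀.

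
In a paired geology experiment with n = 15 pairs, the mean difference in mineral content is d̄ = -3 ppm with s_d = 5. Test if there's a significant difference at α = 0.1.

t = d̄/(s_d/√n) = -3/(5/√15) = -2.324. df = 14, critical t = ±1.761. Reject H₀.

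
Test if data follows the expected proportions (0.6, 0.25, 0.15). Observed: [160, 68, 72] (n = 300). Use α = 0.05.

Expected: [180.0, 75.0, 45.0]. χ² = 19.076. df = 2, critical = 5.991. Reject H₀.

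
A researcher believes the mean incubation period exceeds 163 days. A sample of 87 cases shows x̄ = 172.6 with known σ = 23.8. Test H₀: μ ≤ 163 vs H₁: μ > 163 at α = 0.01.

z = 3.762. Critical value: 2.33. Reject H₀.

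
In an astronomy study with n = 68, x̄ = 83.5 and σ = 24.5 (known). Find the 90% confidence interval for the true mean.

CI = x̄ ± z*(σ/√n) = 83.5 ± 1.645(24.5/√68) = 83.5 ± 4.89 = (78.61, 88.39)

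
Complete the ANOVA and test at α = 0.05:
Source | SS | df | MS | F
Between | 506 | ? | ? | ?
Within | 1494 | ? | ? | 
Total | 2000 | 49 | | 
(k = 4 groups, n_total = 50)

df_between = 3, df_within = 46. MS_between = 168.67, MS_within = 32.48. F = 5.193, F_crit ≈ 2.807. Reject H₀.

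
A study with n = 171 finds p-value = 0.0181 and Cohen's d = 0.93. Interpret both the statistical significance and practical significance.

Statistically significant (p = 0.0181 < 0.05). Cohen's d = 0.93 indicates a large effect size. Both statistical and practical significance should be considered.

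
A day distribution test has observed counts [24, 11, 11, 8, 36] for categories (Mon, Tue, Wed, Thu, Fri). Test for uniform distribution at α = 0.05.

Expected = 18 each. χ² = Σ(O-E)²/E = 31.0. df = 4, critical value = 9.488. Reject H₀.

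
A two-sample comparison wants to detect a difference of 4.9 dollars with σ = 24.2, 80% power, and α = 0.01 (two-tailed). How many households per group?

n per group = 2(z_α/2 + z_β)²σ²/d² = 2×(2.576 + 0.84)²×24.2²/4.9² = 569.3 → n = 570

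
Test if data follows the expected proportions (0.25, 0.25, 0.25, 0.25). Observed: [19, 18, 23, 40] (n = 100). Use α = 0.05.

Expected: [25.0, 25.0, 25.0, 25.0]. χ² = 12.56. df = 3, critical = 7.815. Reject H₀.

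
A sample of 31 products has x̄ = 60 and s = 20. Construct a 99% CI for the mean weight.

CI = x̄ ± t*(s/√n) = 60 ± 2.75(20/√31) = (50.12, 69.88)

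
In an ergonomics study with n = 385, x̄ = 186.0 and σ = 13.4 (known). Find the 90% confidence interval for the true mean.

CI = x̄ ± z*(σ/√n) = 186.0 ± 1.645(13.4/√385) = 186.0 ± 1.12 = (184.88, 187.12)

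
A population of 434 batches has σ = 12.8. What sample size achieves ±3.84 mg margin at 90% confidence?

Without FPC: n₀ = (1.645×12.8/3.84)² = 30.067. With FPC: n = n₀N/(n₀+N-1) = 28.2 → n = 29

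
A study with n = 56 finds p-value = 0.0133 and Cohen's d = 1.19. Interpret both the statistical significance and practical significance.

Statistically significant (p = 0.0133 < 0.05). Cohen's d = 1.19 indicates a large effect size. Both statistical and practical significance should be considered.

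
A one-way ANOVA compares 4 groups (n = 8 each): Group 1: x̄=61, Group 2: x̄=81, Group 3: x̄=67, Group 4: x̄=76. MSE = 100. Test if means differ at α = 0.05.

Grand mean = 71.25. SS_between = 1926.0, MS_between = 642.0. F = 6.42, F_crit ≈ 2.947. Reject H₀.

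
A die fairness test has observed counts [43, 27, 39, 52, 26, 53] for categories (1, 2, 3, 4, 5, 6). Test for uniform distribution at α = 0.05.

Expected = 40 each. χ² = Σ(O-E)²/E = 17.2. df = 5, critical value = 11.07. Reject H₀.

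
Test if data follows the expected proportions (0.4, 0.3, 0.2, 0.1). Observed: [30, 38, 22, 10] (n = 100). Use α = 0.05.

Expected: [40.0, 30.0, 20.0, 10.0]. χ² = 4.833. df = 3, critical = 7.815. Fail to reject H₀.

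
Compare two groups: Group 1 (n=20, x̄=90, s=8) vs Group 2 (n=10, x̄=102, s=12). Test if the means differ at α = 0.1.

Pooled sp = 9.47. t = -3.271, df = 28. Critical t = ±1.701. Reject H₀.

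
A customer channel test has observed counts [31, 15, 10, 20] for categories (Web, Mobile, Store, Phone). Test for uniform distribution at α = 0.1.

Expected = 19 each. χ² = Σ(O-E)²/E = 12.737. df = 3, critical value = 6.251. Reject H₀.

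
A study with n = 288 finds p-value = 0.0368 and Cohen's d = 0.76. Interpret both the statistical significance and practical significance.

Statistically significant (p = 0.0368 < 0.05). Cohen's d = 0.76 indicates a medium effect size. Both statistical and practical significance should be considered.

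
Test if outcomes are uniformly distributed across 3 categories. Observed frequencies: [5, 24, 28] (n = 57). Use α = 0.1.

Expected = 19 each. χ² = Σ(O-E)²/E = 15.895. df = 2, critical value = 4.605. Reject H₀.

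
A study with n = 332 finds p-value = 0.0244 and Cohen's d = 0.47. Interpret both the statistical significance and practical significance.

Statistically significant (p = 0.0244 < 0.05). Cohen's d = 0.47 indicates a small effect size. Both statistical and practical significance should be considered.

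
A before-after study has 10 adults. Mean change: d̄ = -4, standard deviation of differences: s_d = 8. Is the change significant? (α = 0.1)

t = d̄/(s_d/√n) = -4/(8/√10) = -1.581. df = 9, critical t = ±1.833. Fail to reject H₀.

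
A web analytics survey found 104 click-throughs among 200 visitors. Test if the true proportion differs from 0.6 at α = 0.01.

p̂ = 0.52, p₀ = 0.6. z = (p̂ - p₀)/√(p₀(1-p₀)/n) = -2.309. Critical: ±2.576. Fail to reject H₀.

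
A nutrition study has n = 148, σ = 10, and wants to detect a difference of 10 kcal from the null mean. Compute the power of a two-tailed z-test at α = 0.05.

SE = σ/√n = 10/√148 = 0.822. Non-centrality λ = d/SE = 10/0.822 = 12.166. Power ≈ Φ(λ - z_{α/2}) = Φ(12.166 - 1.96) = Φ(10.206) = 1.0.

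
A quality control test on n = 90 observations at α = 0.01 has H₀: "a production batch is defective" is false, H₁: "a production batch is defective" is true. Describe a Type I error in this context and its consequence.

Type I error: rejecting H₀ when it is true — concluding that a production batch is defective when in fact it is not. Consequence: scrapping a good batch — wasted material and cost for no reason.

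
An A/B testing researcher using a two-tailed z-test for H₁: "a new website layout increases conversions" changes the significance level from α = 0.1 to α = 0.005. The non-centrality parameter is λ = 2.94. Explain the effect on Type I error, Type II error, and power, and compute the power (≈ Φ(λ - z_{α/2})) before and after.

Decreasing α from 0.1 to 0.005:
• Type I error rate decreases (α is the Type I rate by definition).
• Critical value moves from z_{α/2} = 1.645 to 2.807, so power = Φ(λ - z_{α/2}) goes from Φ(2.94 - 1.645) = 0.902 to Φ(2.94 - 2.807) = 0.553.
• Type II error rate β = 1 - power therefore increases (0.098 → 0.447).
Appropriate when false positives are costly — here, rolling out a layout that doesn't actually help — wasted engineering effort.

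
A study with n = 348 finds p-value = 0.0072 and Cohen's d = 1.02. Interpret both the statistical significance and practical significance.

Statistically significant (p = 0.0072 < 0.05). Cohen's d = 1.02 indicates a large effect size. Both statistical and practical significance should be considered.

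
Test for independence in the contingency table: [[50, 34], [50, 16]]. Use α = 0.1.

χ² = 4.383. df = 1, critical = 2.706. Reject H₀. Variables are dependent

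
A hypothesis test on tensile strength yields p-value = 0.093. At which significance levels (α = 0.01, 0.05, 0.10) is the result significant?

p = 0.093. Significant at: α = 0.1.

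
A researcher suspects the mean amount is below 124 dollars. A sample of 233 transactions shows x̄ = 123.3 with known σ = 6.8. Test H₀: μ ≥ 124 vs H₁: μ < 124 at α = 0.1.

z = -1.571. Critical value: -1.28. Reject H₀.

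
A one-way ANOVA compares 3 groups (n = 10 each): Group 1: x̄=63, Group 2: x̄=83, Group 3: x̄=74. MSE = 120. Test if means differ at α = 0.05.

Grand mean = 73.33. SS_between = 2006.67, MS_between = 1003.33. F = 8.361, F_crit ≈ 3.354. Reject H₀.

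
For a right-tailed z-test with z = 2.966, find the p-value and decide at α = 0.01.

p = P(Z > 2.966) = 1 - Φ(2.966) ≈ 0.0015. Since p < 0.01, reject H₀ (significant) at α = 0.01.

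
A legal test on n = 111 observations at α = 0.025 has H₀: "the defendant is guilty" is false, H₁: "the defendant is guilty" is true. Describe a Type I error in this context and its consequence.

Type I error: rejecting H₀ when it is true — concluding that the defendant is guilty when in fact it is not. Consequence: convicting an innocent person.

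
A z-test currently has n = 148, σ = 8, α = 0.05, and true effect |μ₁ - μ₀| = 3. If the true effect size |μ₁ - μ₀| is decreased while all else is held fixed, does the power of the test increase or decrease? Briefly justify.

Power decreases: a smaller true effect decreases the non-centrality λ = |μ₁ - μ₀|/(σ/√n).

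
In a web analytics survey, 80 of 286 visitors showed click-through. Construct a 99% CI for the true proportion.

p̂ = 0.28. CI = p̂ ± z*√(p̂(1-p̂)/n) = (0.211, 0.348)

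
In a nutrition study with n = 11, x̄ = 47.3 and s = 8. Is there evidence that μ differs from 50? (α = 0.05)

t = (x̄ - μ₀)/(s/√n) = (47.3 - 50)/(8/√11) = -1.119. df = 10, critical t = ±2.228. Fail to reject H₀.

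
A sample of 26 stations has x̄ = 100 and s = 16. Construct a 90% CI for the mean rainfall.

CI = x̄ ± t*(s/√n) = 100 ± 1.708(16/√26) = (94.64, 105.36)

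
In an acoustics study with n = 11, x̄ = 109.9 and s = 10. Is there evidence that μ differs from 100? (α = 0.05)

t = (x̄ - μ₀)/(s/√n) = (109.9 - 100)/(10/√11) = 3.283. df = 10, critical t = ±2.228. Reject H₀.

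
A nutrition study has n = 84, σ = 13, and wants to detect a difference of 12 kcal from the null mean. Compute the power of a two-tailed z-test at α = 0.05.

SE = σ/√n = 13/√84 = 1.418. Non-centrality λ = d/SE = 12/1.418 = 8.46. Power ≈ Φ(λ - z_{α/2}) = Φ(8.46 - 1.96) = Φ(6.5) = 1.0.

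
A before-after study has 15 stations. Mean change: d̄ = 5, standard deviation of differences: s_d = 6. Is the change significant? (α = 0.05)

t = d̄/(s_d/√n) = 5/(6/√15) = 3.227. df = 14, critical t = ±2.145. Reject H₀.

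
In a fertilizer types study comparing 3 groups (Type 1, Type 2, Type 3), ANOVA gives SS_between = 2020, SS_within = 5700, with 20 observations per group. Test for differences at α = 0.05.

df_between = 2, df_within = 57. F = MS_between/MS_within = 1010.0/100.0 = 10.1. F_crit ≈ 3.159. Reject H₀. At least one mean differs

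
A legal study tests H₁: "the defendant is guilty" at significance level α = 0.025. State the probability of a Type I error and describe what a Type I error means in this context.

P(Type I error) = α = 0.025. A Type I error is rejecting H₀ when H₀ is actually true (false positive) — here, concluding that the defendant is guilty when in fact this is not the case. Consequence: convicting an innocent person.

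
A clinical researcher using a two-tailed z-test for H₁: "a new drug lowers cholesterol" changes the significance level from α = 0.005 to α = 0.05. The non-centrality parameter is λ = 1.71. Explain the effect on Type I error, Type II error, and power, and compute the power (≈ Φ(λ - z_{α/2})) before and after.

Increasing α from 0.005 to 0.05:
• Type I error rate increases (α is the Type I rate by definition).
• Critical value moves from z_{α/2} = 2.807 to 1.96, so power = Φ(λ - z_{α/2}) goes from Φ(1.71 - 2.807) = 0.136 to Φ(1.71 - 1.96) = 0.401.
• Type II error rate β = 1 - power therefore decreases (0.864 → 0.599).
Appropriate when false negatives are costly — here, shelving an effective drug — patients miss out on a treatment that would have helped.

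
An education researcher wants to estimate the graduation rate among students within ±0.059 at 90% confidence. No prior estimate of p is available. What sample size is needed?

Conservative approach: use p = 0.5 (maximizes p(1-p) = 0.25). n = z²(0.25)/E² = 1.645²×0.25/0.059² = 194.3 → n = 195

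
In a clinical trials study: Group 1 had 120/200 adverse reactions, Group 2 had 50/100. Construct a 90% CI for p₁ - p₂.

p̂₁ = 0.6, p̂₂ = 0.5. Difference = 0.1. CI = (-0.0, 0.2)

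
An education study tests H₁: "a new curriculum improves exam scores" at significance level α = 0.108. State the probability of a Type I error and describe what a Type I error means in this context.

P(Type I error) = α = 0.108. A Type I error is rejecting H₀ when H₀ is actually true (false positive) — here, concluding that a new curriculum improves exam scores when in fact this is not the case. Consequence: adopting a curriculum that gives no real benefit — disruption for nothing.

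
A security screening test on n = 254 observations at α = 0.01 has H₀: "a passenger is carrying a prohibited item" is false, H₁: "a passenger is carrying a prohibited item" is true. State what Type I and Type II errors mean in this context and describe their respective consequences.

Type I (false positive): concluding that a passenger is carrying a prohibited item when it is not — detaining an innocent passenger — delay and inconvenience. Type II (false negative): failing to conclude that a passenger is carrying a prohibited item when it is — letting a prohibited item through — security breach. Which is costlier depends on domain priorities and is a judgement call rather than a statistical fact.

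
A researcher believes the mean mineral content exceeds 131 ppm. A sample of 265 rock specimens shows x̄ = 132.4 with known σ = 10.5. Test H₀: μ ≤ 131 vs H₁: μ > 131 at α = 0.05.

z = 2.171. Critical value: 1.645. Reject H₀.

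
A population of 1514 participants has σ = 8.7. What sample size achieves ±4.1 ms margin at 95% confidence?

Without FPC: n₀ = (1.96×8.7/4.1)² = 17.297. With FPC: n = n₀N/(n₀+N-1) = 17.1 → n = 18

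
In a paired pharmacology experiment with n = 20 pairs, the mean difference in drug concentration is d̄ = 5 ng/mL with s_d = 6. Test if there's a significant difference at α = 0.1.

t = d̄/(s_d/√n) = 5/(6/√20) = 3.727. df = 19, critical t = ±1.729. Reject H₀.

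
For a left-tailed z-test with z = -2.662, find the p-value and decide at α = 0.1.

p = P(Z < -2.662) = Φ(-2.662) ≈ 0.0039. Since p < 0.1, reject H₀ (significant) at α = 0.1.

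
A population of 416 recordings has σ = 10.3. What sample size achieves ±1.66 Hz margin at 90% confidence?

Without FPC: n₀ = (1.645×10.3/1.66)² = 104.181. With FPC: n = n₀N/(n₀+N-1) = 83.5 → n = 84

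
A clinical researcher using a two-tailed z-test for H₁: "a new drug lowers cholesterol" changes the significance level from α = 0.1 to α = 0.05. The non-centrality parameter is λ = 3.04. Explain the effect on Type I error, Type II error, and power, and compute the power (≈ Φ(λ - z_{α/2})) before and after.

Decreasing α from 0.1 to 0.05:
• Type I error rate decreases (α is the Type I rate by definition).
• Critical value moves from z_{α/2} = 1.645 to 1.96, so power = Φ(λ - z_{α/2}) goes from Φ(3.04 - 1.645) = 0.918 to Φ(3.04 - 1.96) = 0.86.
• Type II error rate β = 1 - power therefore increases (0.082 → 0.14).
Appropriate when false positives are costly — here, approving an ineffective drug — patients take a useless medication and may skip effective alternatives.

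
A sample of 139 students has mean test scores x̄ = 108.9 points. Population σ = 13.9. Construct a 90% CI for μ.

CI = x̄ ± z*(σ/√n) = 108.9 ± 1.645(13.9/√139) = 108.9 ± 1.94 = (106.96, 110.84)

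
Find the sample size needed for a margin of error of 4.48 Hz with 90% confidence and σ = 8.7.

n = (z*σ/E)² = (1.645×8.7/4.48)² = 10.2 → n = 11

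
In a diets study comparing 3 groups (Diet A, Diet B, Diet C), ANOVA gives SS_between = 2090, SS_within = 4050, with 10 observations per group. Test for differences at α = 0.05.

df_between = 2, df_within = 27. F = MS_between/MS_within = 1045.0/150.0 = 6.967. F_crit ≈ 3.354. Reject H₀. At least one mean differs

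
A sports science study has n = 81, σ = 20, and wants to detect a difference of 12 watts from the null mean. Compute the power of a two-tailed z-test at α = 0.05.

SE = σ/√n = 20/√81 = 2.222. Non-centrality λ = d/SE = 12/2.222 = 5.4. Power ≈ Φ(λ - z_{α/2}) = Φ(5.4 - 1.96) = Φ(3.44) = 1.0.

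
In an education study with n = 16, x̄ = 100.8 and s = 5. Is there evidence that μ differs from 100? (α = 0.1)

t = (x̄ - μ₀)/(s/√n) = (100.8 - 100)/(5/√16) = 0.64. df = 15, critical t = ±1.753. Fail to reject H₀.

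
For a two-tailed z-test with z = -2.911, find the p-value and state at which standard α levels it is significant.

p = 2·P(Z > |-2.911|) = 2·(1 - Φ(2.911)) ≈ 0.0036. Significant at α = 0.1; Significant at α = 0.05; Significant at α = 0.01.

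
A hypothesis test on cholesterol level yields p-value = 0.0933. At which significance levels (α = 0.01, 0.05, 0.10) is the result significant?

p = 0.0933. Significant at: α = 0.1.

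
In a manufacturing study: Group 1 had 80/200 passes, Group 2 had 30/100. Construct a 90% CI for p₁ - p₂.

p̂₁ = 0.4, p̂₂ = 0.3. Difference = 0.1. CI = (0.006, 0.194)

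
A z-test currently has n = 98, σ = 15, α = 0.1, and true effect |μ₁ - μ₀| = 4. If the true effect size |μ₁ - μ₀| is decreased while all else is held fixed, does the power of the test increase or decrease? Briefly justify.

Power decreases: a smaller true effect decreases the non-centrality λ = |μ₁ - μ₀|/(σ/√n).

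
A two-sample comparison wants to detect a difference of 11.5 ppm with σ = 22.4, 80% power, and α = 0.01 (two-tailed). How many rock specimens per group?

n per group = 2(z_α/2 + z_β)²σ²/d² = 2×(2.576 + 0.84)²×22.4²/11.5² = 88.5 → n = 89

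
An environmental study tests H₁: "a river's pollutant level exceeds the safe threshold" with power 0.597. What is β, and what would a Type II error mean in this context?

β = 1 - power = 1 - 0.597 = 0.403. A Type II error is failing to reject H₀ when H₀ is false (false negative) — here, failing to conclude that a river's pollutant level exceeds the safe threshold when in fact it is true. Consequence: allowing unsafe pollution to continue.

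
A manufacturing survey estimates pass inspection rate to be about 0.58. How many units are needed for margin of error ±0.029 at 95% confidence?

n = z²p(1-p)/E² = 1.96²×0.58×0.42/0.029² = 1112.7 → n = 1113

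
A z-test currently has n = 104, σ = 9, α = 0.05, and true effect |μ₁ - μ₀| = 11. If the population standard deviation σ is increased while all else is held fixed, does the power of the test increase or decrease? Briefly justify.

Power decreases: a larger σ inflates the standard error σ/√n, pulling the sampling distribution under H₁ back toward the critical value.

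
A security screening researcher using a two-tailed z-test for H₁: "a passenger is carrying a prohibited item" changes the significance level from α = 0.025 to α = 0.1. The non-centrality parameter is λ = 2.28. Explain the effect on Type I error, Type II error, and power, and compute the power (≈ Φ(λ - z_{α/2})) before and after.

Increasing α from 0.025 to 0.1:
• Type I error rate increases (α is the Type I rate by definition).
• Critical value moves from z_{α/2} = 2.241 to 1.645, so power = Φ(λ - z_{α/2}) goes from Φ(2.28 - 2.241) = 0.516 to Φ(2.28 - 1.645) = 0.737.
• Type II error rate β = 1 - power therefore decreases (0.484 → 0.263).
Appropriate when false negatives are costly — here, letting a prohibited item through — security breach.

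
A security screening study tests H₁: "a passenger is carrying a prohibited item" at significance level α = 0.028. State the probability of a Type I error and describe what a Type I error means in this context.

P(Type I error) = α = 0.028. A Type I error is rejecting H₀ when H₀ is actually true (false positive) — here, concluding that a passenger is carrying a prohibited item when in fact this is not the case. Consequence: detaining an innocent passenger — delay and inconvenience.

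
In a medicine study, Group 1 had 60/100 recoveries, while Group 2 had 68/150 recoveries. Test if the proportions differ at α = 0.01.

p̂₁ = 0.6, p̂₂ = 0.453, pooled p̂ = 0.512. z = 2.273. Critical: ±2.576. Fail to reject H₀.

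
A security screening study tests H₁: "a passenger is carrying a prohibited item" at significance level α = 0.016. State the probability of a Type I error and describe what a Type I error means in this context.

P(Type I error) = α = 0.016. A Type I error is rejecting H₀ when H₀ is actually true (false positive) — here, concluding that a passenger is carrying a prohibited item when in fact this is not the case. Consequence: detaining an innocent passenger — delay and inconvenience.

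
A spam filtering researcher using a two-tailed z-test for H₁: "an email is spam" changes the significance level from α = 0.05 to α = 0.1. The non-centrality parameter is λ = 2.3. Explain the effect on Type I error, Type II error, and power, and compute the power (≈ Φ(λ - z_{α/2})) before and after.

Increasing α from 0.05 to 0.1:
• Type I error rate increases (α is the Type I rate by definition).
• Critical value moves from z_{α/2} = 1.96 to 1.645, so power = Φ(λ - z_{α/2}) goes from Φ(2.3 - 1.96) = 0.633 to Φ(2.3 - 1.645) = 0.744.
• Type II error rate β = 1 - power therefore decreases (0.367 → 0.256).
Appropriate when false negatives are costly — here, a spam email lands in the inbox.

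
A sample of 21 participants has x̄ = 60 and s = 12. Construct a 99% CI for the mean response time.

CI = x̄ ± t*(s/√n) = 60 ± 2.845(12/√21) = (52.55, 67.45)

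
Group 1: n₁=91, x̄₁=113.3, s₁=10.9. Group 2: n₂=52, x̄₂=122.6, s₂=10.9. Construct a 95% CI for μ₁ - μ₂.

Difference = -9.3. SE = √(10.9²/91 + 10.9²/52) = 1.895. CI = (-13.01, -5.59)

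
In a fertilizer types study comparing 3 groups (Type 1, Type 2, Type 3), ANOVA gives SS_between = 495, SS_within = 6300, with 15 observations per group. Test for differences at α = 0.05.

df_between = 2, df_within = 42. F = MS_between/MS_within = 247.5/150.0 = 1.65. F_crit ≈ 3.22. Fail to reject H₀.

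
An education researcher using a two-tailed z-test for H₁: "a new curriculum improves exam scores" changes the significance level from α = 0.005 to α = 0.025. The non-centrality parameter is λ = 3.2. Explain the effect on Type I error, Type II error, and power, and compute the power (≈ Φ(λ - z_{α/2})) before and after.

Increasing α from 0.005 to 0.025:
• Type I error rate increases (α is the Type I rate by definition).
• Critical value moves from z_{α/2} = 2.807 to 2.241, so power = Φ(λ - z_{α/2}) goes from Φ(3.2 - 2.807) = 0.653 to Φ(3.2 - 2.241) = 0.831.
• Type II error rate β = 1 - power therefore decreases (0.347 → 0.169).
Appropriate when false negatives are costly — here, keeping the old curriculum when the new one would have helped students.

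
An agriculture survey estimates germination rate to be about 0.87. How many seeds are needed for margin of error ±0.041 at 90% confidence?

n = z²p(1-p)/E² = 1.645²×0.87×0.13/0.041² = 182.1 → n = 183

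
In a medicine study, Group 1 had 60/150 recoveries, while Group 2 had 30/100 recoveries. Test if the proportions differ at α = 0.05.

p̂₁ = 0.4, p̂₂ = 0.3, pooled p̂ = 0.36. z = 1.614. Critical: ±1.96. Fail to reject H₀.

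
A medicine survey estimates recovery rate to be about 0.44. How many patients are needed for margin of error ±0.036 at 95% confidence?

n = z²p(1-p)/E² = 1.96²×0.44×0.56/0.036² = 730.4 → n = 731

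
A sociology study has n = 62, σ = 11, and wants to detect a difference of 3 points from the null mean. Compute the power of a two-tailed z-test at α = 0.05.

SE = σ/√n = 11/√62 = 1.397. Non-centrality λ = d/SE = 3/1.397 = 2.147. Power ≈ Φ(λ - z_{α/2}) = Φ(2.147 - 1.96) = Φ(0.187) = 0.574.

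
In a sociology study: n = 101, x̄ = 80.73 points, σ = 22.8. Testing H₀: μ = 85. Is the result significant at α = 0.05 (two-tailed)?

z = (80.73 - 85)/(22.8/√101) = -1.882. Since |z| ≤ 1.96, not significant at α = 0.05.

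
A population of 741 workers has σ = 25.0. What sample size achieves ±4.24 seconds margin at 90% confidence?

Without FPC: n₀ = (1.645×25.0/4.24)² = 94.076. With FPC: n = n₀N/(n₀+N-1) = 83.6 → n = 84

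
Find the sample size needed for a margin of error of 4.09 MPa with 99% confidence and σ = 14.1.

n = (z*σ/E)² = (2.576×14.1/4.09)² = 78.9 → n = 79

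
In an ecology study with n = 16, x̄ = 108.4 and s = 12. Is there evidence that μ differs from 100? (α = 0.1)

t = (x̄ - μ₀)/(s/√n) = (108.4 - 100)/(12/√16) = 2.8. df = 15, critical t = ±1.753. Reject H₀.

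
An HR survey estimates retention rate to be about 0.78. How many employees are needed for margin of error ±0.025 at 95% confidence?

n = z²p(1-p)/E² = 1.96²×0.78×0.22/0.025² = 1054.7 → n = 1055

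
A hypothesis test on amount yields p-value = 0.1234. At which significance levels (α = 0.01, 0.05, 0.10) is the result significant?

p = 0.1234. Not significant at any of the given levels.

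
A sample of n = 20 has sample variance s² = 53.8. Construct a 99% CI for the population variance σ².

df = 19. χ²_{0.005} = 38.582, χ²_{0.995} = 6.844. CI for σ² = ((n-1)s²/χ²_{α/2}, (n-1)s²/χ²_{1-α/2}) = (19·53.8/38.582, 19·53.8/6.844) = (26.49, 149.36)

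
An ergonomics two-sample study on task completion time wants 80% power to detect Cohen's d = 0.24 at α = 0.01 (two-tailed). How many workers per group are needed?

z_{α/2} = 2.576, z_β = Φ⁻¹(0.8) = 0.842. For small effect (d = 0.24): n per group = 2(z_{α/2} + z_β)²/d² = 2(2.576 + 0.842)²/0.24² = 405.7 → 406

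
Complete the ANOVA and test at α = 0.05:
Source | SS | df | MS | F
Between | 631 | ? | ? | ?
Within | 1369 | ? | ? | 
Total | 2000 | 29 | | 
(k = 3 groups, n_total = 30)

df_between = 2, df_within = 27. MS_between = 315.5, MS_within = 50.7. F = 6.222, F_crit ≈ 3.354. Reject H₀.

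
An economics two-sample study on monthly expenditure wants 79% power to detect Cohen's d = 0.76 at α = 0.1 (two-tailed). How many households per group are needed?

z_{α/2} = 1.645, z_β = Φ⁻¹(0.79) = 0.806. For medium effect (d = 0.76): n per group = 2(z_{α/2} + z_β)²/d² = 2(1.645 + 0.806)²/0.76² = 20.8 → 21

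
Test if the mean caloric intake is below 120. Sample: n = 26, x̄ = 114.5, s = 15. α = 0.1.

t = (114.5 - 120)/(15/√26) = -1.87, df = 25. Critical t = -1.316. Reject H₀.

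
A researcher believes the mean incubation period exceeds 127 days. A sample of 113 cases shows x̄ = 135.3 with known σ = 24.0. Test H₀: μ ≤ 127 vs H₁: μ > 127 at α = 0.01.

z = 3.676. Critical value: 2.33. Reject H₀.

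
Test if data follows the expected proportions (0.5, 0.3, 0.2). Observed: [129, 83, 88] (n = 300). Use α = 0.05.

Expected: [150.0, 90.0, 60.0]. χ² = 16.551. df = 2, critical = 5.991. Reject H₀.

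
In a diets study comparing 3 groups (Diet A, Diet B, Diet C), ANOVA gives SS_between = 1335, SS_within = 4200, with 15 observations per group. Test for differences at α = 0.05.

df_between = 2, df_within = 42. F = MS_between/MS_within = 667.5/100.0 = 6.675. F_crit ≈ 3.22. Reject H₀. At least one mean differs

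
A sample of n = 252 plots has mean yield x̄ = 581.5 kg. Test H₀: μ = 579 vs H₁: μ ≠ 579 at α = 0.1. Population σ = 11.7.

z = (x̄ - μ₀)/(σ/√n) = (581.5 - 579)/(11.7/√252) = 3.392. Critical value: ±1.645. Since |3.392| > 1.645, Reject H₀.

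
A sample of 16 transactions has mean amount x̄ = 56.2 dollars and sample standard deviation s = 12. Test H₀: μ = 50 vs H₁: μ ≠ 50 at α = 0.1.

t = (x̄ - μ₀)/(s/√n) = (56.2 - 50)/(12/√16) = 2.067. df = 15, critical t = ±1.753. Reject H₀.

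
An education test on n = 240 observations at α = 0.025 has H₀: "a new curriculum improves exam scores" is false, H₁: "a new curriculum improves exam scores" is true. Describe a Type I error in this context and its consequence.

Type I error: rejecting H₀ when it is true — concluding that a new curriculum improves exam scores when in fact it is not. Consequence: adopting a curriculum that gives no real benefit — disruption for nothing.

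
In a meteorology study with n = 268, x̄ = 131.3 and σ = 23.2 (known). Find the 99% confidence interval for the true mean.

CI = x̄ ± z*(σ/√n) = 131.3 ± 2.576(23.2/√268) = 131.3 ± 3.65 = (127.65, 134.95)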